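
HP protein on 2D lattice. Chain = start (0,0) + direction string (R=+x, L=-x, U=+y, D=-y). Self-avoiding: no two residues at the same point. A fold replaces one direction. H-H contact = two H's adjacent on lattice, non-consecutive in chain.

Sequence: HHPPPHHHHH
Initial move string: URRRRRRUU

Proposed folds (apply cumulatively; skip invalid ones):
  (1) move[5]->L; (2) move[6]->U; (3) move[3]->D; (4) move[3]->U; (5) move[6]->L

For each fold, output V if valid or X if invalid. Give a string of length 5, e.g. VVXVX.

Initial: URRRRRRUU -> [(0, 0), (0, 1), (1, 1), (2, 1), (3, 1), (4, 1), (5, 1), (6, 1), (6, 2), (6, 3)]
Fold 1: move[5]->L => URRRRLRUU INVALID (collision), skipped
Fold 2: move[6]->U => URRRRRUUU VALID
Fold 3: move[3]->D => URRDRRUUU VALID
Fold 4: move[3]->U => URRURRUUU VALID
Fold 5: move[6]->L => URRURRLUU INVALID (collision), skipped

Answer: XVVVX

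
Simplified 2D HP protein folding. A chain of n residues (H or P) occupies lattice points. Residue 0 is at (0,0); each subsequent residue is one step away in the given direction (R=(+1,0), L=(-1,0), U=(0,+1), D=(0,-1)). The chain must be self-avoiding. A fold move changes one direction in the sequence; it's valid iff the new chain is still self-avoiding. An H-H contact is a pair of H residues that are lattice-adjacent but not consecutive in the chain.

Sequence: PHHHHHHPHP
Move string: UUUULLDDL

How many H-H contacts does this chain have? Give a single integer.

Positions: [(0, 0), (0, 1), (0, 2), (0, 3), (0, 4), (-1, 4), (-2, 4), (-2, 3), (-2, 2), (-3, 2)]
No H-H contacts found.

Answer: 0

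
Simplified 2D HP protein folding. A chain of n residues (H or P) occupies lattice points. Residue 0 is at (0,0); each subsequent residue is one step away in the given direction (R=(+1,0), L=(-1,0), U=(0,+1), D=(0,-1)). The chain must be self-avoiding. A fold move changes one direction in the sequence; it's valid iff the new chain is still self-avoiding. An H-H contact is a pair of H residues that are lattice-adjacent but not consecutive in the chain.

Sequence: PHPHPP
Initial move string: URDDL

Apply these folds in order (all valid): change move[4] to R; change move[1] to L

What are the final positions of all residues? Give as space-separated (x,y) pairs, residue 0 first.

Answer: (0,0) (0,1) (-1,1) (-1,0) (-1,-1) (0,-1)

Derivation:
Initial moves: URDDL
Fold: move[4]->R => URDDR (positions: [(0, 0), (0, 1), (1, 1), (1, 0), (1, -1), (2, -1)])
Fold: move[1]->L => ULDDR (positions: [(0, 0), (0, 1), (-1, 1), (-1, 0), (-1, -1), (0, -1)])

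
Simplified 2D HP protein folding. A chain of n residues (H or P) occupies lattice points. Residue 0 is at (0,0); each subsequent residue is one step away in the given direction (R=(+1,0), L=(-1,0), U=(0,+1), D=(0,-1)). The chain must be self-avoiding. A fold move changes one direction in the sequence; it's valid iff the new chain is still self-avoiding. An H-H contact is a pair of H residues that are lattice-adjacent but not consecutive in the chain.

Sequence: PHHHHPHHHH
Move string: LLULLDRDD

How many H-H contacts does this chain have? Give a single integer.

Answer: 2

Derivation:
Positions: [(0, 0), (-1, 0), (-2, 0), (-2, 1), (-3, 1), (-4, 1), (-4, 0), (-3, 0), (-3, -1), (-3, -2)]
H-H contact: residue 2 @(-2,0) - residue 7 @(-3, 0)
H-H contact: residue 4 @(-3,1) - residue 7 @(-3, 0)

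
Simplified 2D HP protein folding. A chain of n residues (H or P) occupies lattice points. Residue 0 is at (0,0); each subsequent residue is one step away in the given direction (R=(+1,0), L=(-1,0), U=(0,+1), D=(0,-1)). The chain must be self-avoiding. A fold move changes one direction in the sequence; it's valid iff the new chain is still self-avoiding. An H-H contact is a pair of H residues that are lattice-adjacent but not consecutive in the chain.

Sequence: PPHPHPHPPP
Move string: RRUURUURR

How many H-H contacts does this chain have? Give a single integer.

Answer: 0

Derivation:
Positions: [(0, 0), (1, 0), (2, 0), (2, 1), (2, 2), (3, 2), (3, 3), (3, 4), (4, 4), (5, 4)]
No H-H contacts found.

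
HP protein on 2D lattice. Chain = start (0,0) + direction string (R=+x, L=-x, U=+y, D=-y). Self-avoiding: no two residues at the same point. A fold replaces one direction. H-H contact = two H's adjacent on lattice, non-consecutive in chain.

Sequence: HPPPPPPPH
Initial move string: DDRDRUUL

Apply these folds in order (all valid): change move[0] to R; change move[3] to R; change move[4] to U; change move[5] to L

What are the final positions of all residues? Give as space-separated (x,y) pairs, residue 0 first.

Answer: (0,0) (1,0) (1,-1) (2,-1) (3,-1) (3,0) (2,0) (2,1) (1,1)

Derivation:
Initial moves: DDRDRUUL
Fold: move[0]->R => RDRDRUUL (positions: [(0, 0), (1, 0), (1, -1), (2, -1), (2, -2), (3, -2), (3, -1), (3, 0), (2, 0)])
Fold: move[3]->R => RDRRRUUL (positions: [(0, 0), (1, 0), (1, -1), (2, -1), (3, -1), (4, -1), (4, 0), (4, 1), (3, 1)])
Fold: move[4]->U => RDRRUUUL (positions: [(0, 0), (1, 0), (1, -1), (2, -1), (3, -1), (3, 0), (3, 1), (3, 2), (2, 2)])
Fold: move[5]->L => RDRRULUL (positions: [(0, 0), (1, 0), (1, -1), (2, -1), (3, -1), (3, 0), (2, 0), (2, 1), (1, 1)])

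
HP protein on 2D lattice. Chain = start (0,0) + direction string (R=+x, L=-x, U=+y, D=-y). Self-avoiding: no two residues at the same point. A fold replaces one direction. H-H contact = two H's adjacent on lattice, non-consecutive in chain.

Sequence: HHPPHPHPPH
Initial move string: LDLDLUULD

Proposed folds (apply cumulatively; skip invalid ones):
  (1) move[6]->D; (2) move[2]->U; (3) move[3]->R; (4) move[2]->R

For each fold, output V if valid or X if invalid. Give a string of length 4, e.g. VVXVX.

Initial: LDLDLUULD -> [(0, 0), (-1, 0), (-1, -1), (-2, -1), (-2, -2), (-3, -2), (-3, -1), (-3, 0), (-4, 0), (-4, -1)]
Fold 1: move[6]->D => LDLDLUDLD INVALID (collision), skipped
Fold 2: move[2]->U => LDUDLUULD INVALID (collision), skipped
Fold 3: move[3]->R => LDLRLUULD INVALID (collision), skipped
Fold 4: move[2]->R => LDRDLUULD INVALID (collision), skipped

Answer: XXXX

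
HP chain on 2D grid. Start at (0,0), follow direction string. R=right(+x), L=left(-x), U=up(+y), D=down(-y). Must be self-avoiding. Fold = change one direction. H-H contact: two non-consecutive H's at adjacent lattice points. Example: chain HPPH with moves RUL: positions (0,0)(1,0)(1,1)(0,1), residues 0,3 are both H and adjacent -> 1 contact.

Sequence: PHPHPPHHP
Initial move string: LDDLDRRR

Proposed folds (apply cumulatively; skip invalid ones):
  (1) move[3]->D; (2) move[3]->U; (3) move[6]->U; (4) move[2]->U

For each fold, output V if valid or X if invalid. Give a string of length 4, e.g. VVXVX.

Initial: LDDLDRRR -> [(0, 0), (-1, 0), (-1, -1), (-1, -2), (-2, -2), (-2, -3), (-1, -3), (0, -3), (1, -3)]
Fold 1: move[3]->D => LDDDDRRR VALID
Fold 2: move[3]->U => LDDUDRRR INVALID (collision), skipped
Fold 3: move[6]->U => LDDDDRUR VALID
Fold 4: move[2]->U => LDUDDRUR INVALID (collision), skipped

Answer: VXVX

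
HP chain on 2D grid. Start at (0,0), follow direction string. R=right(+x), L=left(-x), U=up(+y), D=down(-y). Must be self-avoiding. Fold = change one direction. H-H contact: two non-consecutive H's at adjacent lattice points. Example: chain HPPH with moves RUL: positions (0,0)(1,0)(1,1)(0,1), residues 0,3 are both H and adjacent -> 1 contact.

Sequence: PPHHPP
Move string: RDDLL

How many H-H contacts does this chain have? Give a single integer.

Positions: [(0, 0), (1, 0), (1, -1), (1, -2), (0, -2), (-1, -2)]
No H-H contacts found.

Answer: 0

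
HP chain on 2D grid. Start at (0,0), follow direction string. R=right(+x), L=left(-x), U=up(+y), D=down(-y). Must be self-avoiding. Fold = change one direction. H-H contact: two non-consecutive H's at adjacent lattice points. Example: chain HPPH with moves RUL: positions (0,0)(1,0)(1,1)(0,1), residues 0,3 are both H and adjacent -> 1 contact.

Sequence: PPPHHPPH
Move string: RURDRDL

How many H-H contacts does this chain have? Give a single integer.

Answer: 1

Derivation:
Positions: [(0, 0), (1, 0), (1, 1), (2, 1), (2, 0), (3, 0), (3, -1), (2, -1)]
H-H contact: residue 4 @(2,0) - residue 7 @(2, -1)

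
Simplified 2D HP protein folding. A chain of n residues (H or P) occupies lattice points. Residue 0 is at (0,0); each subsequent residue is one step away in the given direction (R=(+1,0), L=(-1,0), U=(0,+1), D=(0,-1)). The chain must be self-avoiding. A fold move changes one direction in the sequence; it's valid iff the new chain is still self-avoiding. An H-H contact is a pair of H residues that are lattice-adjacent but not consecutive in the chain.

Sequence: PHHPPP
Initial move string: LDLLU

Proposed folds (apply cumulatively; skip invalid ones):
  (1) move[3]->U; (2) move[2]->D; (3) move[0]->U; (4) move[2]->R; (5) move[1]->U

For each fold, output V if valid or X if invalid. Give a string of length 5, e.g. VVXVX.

Answer: VXXXV

Derivation:
Initial: LDLLU -> [(0, 0), (-1, 0), (-1, -1), (-2, -1), (-3, -1), (-3, 0)]
Fold 1: move[3]->U => LDLUU VALID
Fold 2: move[2]->D => LDDUU INVALID (collision), skipped
Fold 3: move[0]->U => UDLUU INVALID (collision), skipped
Fold 4: move[2]->R => LDRUU INVALID (collision), skipped
Fold 5: move[1]->U => LULUU VALID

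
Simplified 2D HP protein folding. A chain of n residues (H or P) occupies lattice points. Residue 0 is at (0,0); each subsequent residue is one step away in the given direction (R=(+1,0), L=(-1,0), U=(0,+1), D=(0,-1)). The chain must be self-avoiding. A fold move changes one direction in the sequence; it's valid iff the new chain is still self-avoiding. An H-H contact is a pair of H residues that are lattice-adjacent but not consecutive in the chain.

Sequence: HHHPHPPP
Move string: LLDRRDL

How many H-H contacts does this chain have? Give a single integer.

Positions: [(0, 0), (-1, 0), (-2, 0), (-2, -1), (-1, -1), (0, -1), (0, -2), (-1, -2)]
H-H contact: residue 1 @(-1,0) - residue 4 @(-1, -1)

Answer: 1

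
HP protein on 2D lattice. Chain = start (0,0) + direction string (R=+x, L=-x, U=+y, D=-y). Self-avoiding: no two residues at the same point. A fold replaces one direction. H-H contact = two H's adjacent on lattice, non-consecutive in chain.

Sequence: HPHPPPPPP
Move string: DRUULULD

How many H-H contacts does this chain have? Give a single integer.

Answer: 0

Derivation:
Positions: [(0, 0), (0, -1), (1, -1), (1, 0), (1, 1), (0, 1), (0, 2), (-1, 2), (-1, 1)]
No H-H contacts found.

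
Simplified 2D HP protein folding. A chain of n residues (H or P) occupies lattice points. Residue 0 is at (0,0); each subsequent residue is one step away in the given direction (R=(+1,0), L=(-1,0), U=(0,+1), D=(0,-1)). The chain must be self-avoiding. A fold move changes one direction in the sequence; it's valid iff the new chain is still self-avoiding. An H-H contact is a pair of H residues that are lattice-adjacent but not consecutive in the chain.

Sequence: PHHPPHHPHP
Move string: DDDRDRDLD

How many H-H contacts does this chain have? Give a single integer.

Positions: [(0, 0), (0, -1), (0, -2), (0, -3), (1, -3), (1, -4), (2, -4), (2, -5), (1, -5), (1, -6)]
H-H contact: residue 5 @(1,-4) - residue 8 @(1, -5)

Answer: 1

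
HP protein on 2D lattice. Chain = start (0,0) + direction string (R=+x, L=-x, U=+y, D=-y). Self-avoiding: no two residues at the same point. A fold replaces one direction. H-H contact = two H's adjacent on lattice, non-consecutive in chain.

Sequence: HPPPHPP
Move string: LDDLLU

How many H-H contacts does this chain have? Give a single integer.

Answer: 0

Derivation:
Positions: [(0, 0), (-1, 0), (-1, -1), (-1, -2), (-2, -2), (-3, -2), (-3, -1)]
No H-H contacts found.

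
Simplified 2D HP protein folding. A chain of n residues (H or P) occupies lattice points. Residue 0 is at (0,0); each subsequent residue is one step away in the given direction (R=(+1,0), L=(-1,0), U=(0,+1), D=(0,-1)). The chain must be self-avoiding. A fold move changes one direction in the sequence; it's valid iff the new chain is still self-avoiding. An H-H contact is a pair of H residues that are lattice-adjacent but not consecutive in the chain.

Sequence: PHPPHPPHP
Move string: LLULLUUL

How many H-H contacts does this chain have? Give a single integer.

Positions: [(0, 0), (-1, 0), (-2, 0), (-2, 1), (-3, 1), (-4, 1), (-4, 2), (-4, 3), (-5, 3)]
No H-H contacts found.

Answer: 0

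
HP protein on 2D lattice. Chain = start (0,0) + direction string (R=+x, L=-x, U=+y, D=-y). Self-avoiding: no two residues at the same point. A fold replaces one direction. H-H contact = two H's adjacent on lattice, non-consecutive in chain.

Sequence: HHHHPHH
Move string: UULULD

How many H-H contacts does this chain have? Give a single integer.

Answer: 1

Derivation:
Positions: [(0, 0), (0, 1), (0, 2), (-1, 2), (-1, 3), (-2, 3), (-2, 2)]
H-H contact: residue 3 @(-1,2) - residue 6 @(-2, 2)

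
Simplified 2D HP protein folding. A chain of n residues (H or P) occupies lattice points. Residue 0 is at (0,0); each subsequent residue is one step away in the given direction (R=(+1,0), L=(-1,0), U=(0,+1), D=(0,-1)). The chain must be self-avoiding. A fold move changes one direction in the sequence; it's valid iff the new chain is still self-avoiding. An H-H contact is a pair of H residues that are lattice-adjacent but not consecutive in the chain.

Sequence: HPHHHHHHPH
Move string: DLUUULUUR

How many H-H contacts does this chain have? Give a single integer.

Positions: [(0, 0), (0, -1), (-1, -1), (-1, 0), (-1, 1), (-1, 2), (-2, 2), (-2, 3), (-2, 4), (-1, 4)]
H-H contact: residue 0 @(0,0) - residue 3 @(-1, 0)

Answer: 1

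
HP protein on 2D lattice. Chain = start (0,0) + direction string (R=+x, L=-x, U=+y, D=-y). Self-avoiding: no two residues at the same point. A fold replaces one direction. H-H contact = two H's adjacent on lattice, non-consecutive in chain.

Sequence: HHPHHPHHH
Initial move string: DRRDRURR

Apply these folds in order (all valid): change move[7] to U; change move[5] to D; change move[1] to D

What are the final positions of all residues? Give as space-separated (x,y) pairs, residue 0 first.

Answer: (0,0) (0,-1) (0,-2) (1,-2) (1,-3) (2,-3) (2,-4) (3,-4) (3,-3)

Derivation:
Initial moves: DRRDRURR
Fold: move[7]->U => DRRDRURU (positions: [(0, 0), (0, -1), (1, -1), (2, -1), (2, -2), (3, -2), (3, -1), (4, -1), (4, 0)])
Fold: move[5]->D => DRRDRDRU (positions: [(0, 0), (0, -1), (1, -1), (2, -1), (2, -2), (3, -2), (3, -3), (4, -3), (4, -2)])
Fold: move[1]->D => DDRDRDRU (positions: [(0, 0), (0, -1), (0, -2), (1, -2), (1, -3), (2, -3), (2, -4), (3, -4), (3, -3)])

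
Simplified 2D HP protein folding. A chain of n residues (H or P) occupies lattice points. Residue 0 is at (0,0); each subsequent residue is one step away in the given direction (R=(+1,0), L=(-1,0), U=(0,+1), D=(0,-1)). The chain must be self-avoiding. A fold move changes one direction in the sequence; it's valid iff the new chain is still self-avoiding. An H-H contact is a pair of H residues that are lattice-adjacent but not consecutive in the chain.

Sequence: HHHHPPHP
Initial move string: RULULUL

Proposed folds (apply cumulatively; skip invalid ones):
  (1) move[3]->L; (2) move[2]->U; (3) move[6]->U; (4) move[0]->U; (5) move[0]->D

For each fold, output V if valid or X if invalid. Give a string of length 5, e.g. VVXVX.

Initial: RULULUL -> [(0, 0), (1, 0), (1, 1), (0, 1), (0, 2), (-1, 2), (-1, 3), (-2, 3)]
Fold 1: move[3]->L => RULLLUL VALID
Fold 2: move[2]->U => RUULLUL VALID
Fold 3: move[6]->U => RUULLUU VALID
Fold 4: move[0]->U => UUULLUU VALID
Fold 5: move[0]->D => DUULLUU INVALID (collision), skipped

Answer: VVVVX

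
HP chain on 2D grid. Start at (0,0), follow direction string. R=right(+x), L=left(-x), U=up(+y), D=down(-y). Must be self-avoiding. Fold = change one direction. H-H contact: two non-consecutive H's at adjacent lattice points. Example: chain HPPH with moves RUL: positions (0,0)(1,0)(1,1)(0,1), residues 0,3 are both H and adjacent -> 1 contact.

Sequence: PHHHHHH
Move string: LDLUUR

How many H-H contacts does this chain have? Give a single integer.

Positions: [(0, 0), (-1, 0), (-1, -1), (-2, -1), (-2, 0), (-2, 1), (-1, 1)]
H-H contact: residue 1 @(-1,0) - residue 4 @(-2, 0)
H-H contact: residue 1 @(-1,0) - residue 6 @(-1, 1)

Answer: 2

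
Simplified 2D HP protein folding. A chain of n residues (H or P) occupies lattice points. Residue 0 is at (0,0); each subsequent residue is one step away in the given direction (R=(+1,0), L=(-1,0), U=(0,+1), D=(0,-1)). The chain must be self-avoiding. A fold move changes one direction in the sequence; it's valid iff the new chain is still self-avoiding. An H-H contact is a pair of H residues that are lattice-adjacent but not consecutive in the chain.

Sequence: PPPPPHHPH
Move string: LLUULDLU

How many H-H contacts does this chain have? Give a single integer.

Answer: 1

Derivation:
Positions: [(0, 0), (-1, 0), (-2, 0), (-2, 1), (-2, 2), (-3, 2), (-3, 1), (-4, 1), (-4, 2)]
H-H contact: residue 5 @(-3,2) - residue 8 @(-4, 2)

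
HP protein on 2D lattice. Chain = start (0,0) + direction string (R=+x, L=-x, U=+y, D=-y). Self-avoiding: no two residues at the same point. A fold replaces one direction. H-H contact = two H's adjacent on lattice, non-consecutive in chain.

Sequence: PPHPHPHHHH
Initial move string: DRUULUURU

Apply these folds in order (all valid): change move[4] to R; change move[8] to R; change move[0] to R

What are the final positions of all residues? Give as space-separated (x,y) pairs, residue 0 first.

Initial moves: DRUULUURU
Fold: move[4]->R => DRUURUURU (positions: [(0, 0), (0, -1), (1, -1), (1, 0), (1, 1), (2, 1), (2, 2), (2, 3), (3, 3), (3, 4)])
Fold: move[8]->R => DRUURUURR (positions: [(0, 0), (0, -1), (1, -1), (1, 0), (1, 1), (2, 1), (2, 2), (2, 3), (3, 3), (4, 3)])
Fold: move[0]->R => RRUURUURR (positions: [(0, 0), (1, 0), (2, 0), (2, 1), (2, 2), (3, 2), (3, 3), (3, 4), (4, 4), (5, 4)])

Answer: (0,0) (1,0) (2,0) (2,1) (2,2) (3,2) (3,3) (3,4) (4,4) (5,4)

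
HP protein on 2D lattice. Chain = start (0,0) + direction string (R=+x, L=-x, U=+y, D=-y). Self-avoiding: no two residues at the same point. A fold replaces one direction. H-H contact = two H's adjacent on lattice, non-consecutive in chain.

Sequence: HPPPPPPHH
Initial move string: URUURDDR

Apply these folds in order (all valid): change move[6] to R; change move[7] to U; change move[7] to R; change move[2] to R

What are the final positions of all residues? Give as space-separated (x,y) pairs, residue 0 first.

Initial moves: URUURDDR
Fold: move[6]->R => URUURDRR (positions: [(0, 0), (0, 1), (1, 1), (1, 2), (1, 3), (2, 3), (2, 2), (3, 2), (4, 2)])
Fold: move[7]->U => URUURDRU (positions: [(0, 0), (0, 1), (1, 1), (1, 2), (1, 3), (2, 3), (2, 2), (3, 2), (3, 3)])
Fold: move[7]->R => URUURDRR (positions: [(0, 0), (0, 1), (1, 1), (1, 2), (1, 3), (2, 3), (2, 2), (3, 2), (4, 2)])
Fold: move[2]->R => URRURDRR (positions: [(0, 0), (0, 1), (1, 1), (2, 1), (2, 2), (3, 2), (3, 1), (4, 1), (5, 1)])

Answer: (0,0) (0,1) (1,1) (2,1) (2,2) (3,2) (3,1) (4,1) (5,1)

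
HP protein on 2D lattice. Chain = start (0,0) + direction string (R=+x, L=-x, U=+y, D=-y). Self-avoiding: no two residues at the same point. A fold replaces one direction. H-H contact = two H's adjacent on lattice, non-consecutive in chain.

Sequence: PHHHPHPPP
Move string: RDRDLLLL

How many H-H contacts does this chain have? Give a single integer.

Answer: 1

Derivation:
Positions: [(0, 0), (1, 0), (1, -1), (2, -1), (2, -2), (1, -2), (0, -2), (-1, -2), (-2, -2)]
H-H contact: residue 2 @(1,-1) - residue 5 @(1, -2)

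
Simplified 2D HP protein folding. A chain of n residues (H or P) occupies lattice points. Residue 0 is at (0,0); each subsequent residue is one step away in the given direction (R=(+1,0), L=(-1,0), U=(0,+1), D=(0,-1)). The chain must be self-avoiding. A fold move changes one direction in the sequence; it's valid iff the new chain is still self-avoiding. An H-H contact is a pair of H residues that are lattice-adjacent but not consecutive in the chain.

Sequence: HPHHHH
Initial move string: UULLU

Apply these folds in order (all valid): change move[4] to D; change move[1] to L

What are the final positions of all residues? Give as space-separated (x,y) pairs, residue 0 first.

Initial moves: UULLU
Fold: move[4]->D => UULLD (positions: [(0, 0), (0, 1), (0, 2), (-1, 2), (-2, 2), (-2, 1)])
Fold: move[1]->L => ULLLD (positions: [(0, 0), (0, 1), (-1, 1), (-2, 1), (-3, 1), (-3, 0)])

Answer: (0,0) (0,1) (-1,1) (-2,1) (-3,1) (-3,0)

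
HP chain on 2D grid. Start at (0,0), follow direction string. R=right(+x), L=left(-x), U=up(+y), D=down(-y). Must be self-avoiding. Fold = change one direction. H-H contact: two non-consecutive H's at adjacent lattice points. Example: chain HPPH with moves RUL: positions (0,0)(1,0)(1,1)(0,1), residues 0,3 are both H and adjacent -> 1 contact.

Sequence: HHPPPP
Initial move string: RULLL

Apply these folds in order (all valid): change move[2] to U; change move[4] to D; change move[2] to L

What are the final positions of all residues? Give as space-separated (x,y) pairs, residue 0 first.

Initial moves: RULLL
Fold: move[2]->U => RUULL (positions: [(0, 0), (1, 0), (1, 1), (1, 2), (0, 2), (-1, 2)])
Fold: move[4]->D => RUULD (positions: [(0, 0), (1, 0), (1, 1), (1, 2), (0, 2), (0, 1)])
Fold: move[2]->L => RULLD (positions: [(0, 0), (1, 0), (1, 1), (0, 1), (-1, 1), (-1, 0)])

Answer: (0,0) (1,0) (1,1) (0,1) (-1,1) (-1,0)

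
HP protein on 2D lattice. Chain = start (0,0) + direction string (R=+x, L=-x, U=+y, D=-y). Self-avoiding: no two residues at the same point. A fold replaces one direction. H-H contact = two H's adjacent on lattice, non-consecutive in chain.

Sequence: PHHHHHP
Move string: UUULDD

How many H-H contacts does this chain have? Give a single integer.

Positions: [(0, 0), (0, 1), (0, 2), (0, 3), (-1, 3), (-1, 2), (-1, 1)]
H-H contact: residue 2 @(0,2) - residue 5 @(-1, 2)

Answer: 1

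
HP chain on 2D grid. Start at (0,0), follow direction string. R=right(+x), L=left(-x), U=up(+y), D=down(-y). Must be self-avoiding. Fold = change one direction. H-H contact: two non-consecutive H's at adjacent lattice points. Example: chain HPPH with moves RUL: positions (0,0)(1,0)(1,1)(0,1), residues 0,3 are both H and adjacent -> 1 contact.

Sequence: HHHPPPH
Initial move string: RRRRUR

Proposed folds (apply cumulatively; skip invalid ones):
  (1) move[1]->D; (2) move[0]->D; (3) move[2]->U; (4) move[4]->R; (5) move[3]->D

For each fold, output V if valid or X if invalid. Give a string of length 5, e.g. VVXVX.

Initial: RRRRUR -> [(0, 0), (1, 0), (2, 0), (3, 0), (4, 0), (4, 1), (5, 1)]
Fold 1: move[1]->D => RDRRUR VALID
Fold 2: move[0]->D => DDRRUR VALID
Fold 3: move[2]->U => DDURUR INVALID (collision), skipped
Fold 4: move[4]->R => DDRRRR VALID
Fold 5: move[3]->D => DDRDRR VALID

Answer: VVXVV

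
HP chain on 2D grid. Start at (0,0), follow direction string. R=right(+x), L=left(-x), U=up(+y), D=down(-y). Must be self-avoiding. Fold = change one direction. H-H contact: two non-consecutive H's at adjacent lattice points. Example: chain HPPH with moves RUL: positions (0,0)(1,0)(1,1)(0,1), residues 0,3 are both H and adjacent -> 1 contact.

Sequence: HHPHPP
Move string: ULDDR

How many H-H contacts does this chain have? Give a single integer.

Answer: 1

Derivation:
Positions: [(0, 0), (0, 1), (-1, 1), (-1, 0), (-1, -1), (0, -1)]
H-H contact: residue 0 @(0,0) - residue 3 @(-1, 0)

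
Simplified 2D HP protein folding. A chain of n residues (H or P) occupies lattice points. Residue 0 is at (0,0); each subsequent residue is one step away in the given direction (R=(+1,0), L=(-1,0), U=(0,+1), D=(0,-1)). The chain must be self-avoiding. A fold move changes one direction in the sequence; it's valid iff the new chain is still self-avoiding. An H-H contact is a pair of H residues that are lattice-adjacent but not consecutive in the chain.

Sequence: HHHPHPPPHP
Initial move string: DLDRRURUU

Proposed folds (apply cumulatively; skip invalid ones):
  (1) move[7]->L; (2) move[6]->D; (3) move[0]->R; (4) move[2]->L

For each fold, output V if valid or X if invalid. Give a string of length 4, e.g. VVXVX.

Initial: DLDRRURUU -> [(0, 0), (0, -1), (-1, -1), (-1, -2), (0, -2), (1, -2), (1, -1), (2, -1), (2, 0), (2, 1)]
Fold 1: move[7]->L => DLDRRURLU INVALID (collision), skipped
Fold 2: move[6]->D => DLDRRUDUU INVALID (collision), skipped
Fold 3: move[0]->R => RLDRRURUU INVALID (collision), skipped
Fold 4: move[2]->L => DLLRRURUU INVALID (collision), skipped

Answer: XXXX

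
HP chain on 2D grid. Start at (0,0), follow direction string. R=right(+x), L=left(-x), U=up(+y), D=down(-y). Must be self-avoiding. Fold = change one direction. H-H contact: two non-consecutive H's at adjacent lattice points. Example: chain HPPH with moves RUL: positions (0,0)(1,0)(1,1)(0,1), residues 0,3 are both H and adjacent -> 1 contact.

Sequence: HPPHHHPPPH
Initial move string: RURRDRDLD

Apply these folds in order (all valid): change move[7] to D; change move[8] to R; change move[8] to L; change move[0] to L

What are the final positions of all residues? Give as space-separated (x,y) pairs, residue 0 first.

Answer: (0,0) (-1,0) (-1,1) (0,1) (1,1) (1,0) (2,0) (2,-1) (2,-2) (1,-2)

Derivation:
Initial moves: RURRDRDLD
Fold: move[7]->D => RURRDRDDD (positions: [(0, 0), (1, 0), (1, 1), (2, 1), (3, 1), (3, 0), (4, 0), (4, -1), (4, -2), (4, -3)])
Fold: move[8]->R => RURRDRDDR (positions: [(0, 0), (1, 0), (1, 1), (2, 1), (3, 1), (3, 0), (4, 0), (4, -1), (4, -2), (5, -2)])
Fold: move[8]->L => RURRDRDDL (positions: [(0, 0), (1, 0), (1, 1), (2, 1), (3, 1), (3, 0), (4, 0), (4, -1), (4, -2), (3, -2)])
Fold: move[0]->L => LURRDRDDL (positions: [(0, 0), (-1, 0), (-1, 1), (0, 1), (1, 1), (1, 0), (2, 0), (2, -1), (2, -2), (1, -2)])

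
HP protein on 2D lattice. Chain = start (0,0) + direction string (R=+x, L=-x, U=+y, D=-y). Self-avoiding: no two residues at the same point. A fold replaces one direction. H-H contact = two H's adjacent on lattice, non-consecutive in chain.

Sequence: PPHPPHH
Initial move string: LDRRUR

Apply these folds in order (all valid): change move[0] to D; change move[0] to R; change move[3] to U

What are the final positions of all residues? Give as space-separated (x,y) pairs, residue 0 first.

Answer: (0,0) (1,0) (1,-1) (2,-1) (2,0) (2,1) (3,1)

Derivation:
Initial moves: LDRRUR
Fold: move[0]->D => DDRRUR (positions: [(0, 0), (0, -1), (0, -2), (1, -2), (2, -2), (2, -1), (3, -1)])
Fold: move[0]->R => RDRRUR (positions: [(0, 0), (1, 0), (1, -1), (2, -1), (3, -1), (3, 0), (4, 0)])
Fold: move[3]->U => RDRUUR (positions: [(0, 0), (1, 0), (1, -1), (2, -1), (2, 0), (2, 1), (3, 1)])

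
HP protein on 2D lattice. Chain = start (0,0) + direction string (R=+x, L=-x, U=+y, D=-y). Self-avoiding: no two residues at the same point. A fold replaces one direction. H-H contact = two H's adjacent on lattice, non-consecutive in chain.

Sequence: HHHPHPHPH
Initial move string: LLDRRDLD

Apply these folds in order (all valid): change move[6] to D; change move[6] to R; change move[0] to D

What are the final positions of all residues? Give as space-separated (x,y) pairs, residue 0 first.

Answer: (0,0) (0,-1) (-1,-1) (-1,-2) (0,-2) (1,-2) (1,-3) (2,-3) (2,-4)

Derivation:
Initial moves: LLDRRDLD
Fold: move[6]->D => LLDRRDDD (positions: [(0, 0), (-1, 0), (-2, 0), (-2, -1), (-1, -1), (0, -1), (0, -2), (0, -3), (0, -4)])
Fold: move[6]->R => LLDRRDRD (positions: [(0, 0), (-1, 0), (-2, 0), (-2, -1), (-1, -1), (0, -1), (0, -2), (1, -2), (1, -3)])
Fold: move[0]->D => DLDRRDRD (positions: [(0, 0), (0, -1), (-1, -1), (-1, -2), (0, -2), (1, -2), (1, -3), (2, -3), (2, -4)])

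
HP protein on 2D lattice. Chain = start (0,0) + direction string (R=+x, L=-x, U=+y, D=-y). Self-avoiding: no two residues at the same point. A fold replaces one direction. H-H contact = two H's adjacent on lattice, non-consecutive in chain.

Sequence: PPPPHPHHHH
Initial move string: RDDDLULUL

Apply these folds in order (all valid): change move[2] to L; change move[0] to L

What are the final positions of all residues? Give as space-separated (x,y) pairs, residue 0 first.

Initial moves: RDDDLULUL
Fold: move[2]->L => RDLDLULUL (positions: [(0, 0), (1, 0), (1, -1), (0, -1), (0, -2), (-1, -2), (-1, -1), (-2, -1), (-2, 0), (-3, 0)])
Fold: move[0]->L => LDLDLULUL (positions: [(0, 0), (-1, 0), (-1, -1), (-2, -1), (-2, -2), (-3, -2), (-3, -1), (-4, -1), (-4, 0), (-5, 0)])

Answer: (0,0) (-1,0) (-1,-1) (-2,-1) (-2,-2) (-3,-2) (-3,-1) (-4,-1) (-4,0) (-5,0)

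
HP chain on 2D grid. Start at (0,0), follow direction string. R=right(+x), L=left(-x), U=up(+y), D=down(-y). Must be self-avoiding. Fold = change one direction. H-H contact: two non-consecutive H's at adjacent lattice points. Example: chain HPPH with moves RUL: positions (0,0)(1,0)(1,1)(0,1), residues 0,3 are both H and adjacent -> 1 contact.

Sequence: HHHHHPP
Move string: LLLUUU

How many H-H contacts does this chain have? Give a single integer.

Answer: 0

Derivation:
Positions: [(0, 0), (-1, 0), (-2, 0), (-3, 0), (-3, 1), (-3, 2), (-3, 3)]
No H-H contacts found.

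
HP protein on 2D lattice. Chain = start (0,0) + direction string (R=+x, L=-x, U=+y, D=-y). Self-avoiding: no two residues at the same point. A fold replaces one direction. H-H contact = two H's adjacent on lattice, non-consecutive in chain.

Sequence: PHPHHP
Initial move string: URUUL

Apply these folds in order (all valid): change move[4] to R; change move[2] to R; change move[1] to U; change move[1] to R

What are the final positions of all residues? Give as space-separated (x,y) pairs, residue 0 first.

Initial moves: URUUL
Fold: move[4]->R => URUUR (positions: [(0, 0), (0, 1), (1, 1), (1, 2), (1, 3), (2, 3)])
Fold: move[2]->R => URRUR (positions: [(0, 0), (0, 1), (1, 1), (2, 1), (2, 2), (3, 2)])
Fold: move[1]->U => UURUR (positions: [(0, 0), (0, 1), (0, 2), (1, 2), (1, 3), (2, 3)])
Fold: move[1]->R => URRUR (positions: [(0, 0), (0, 1), (1, 1), (2, 1), (2, 2), (3, 2)])

Answer: (0,0) (0,1) (1,1) (2,1) (2,2) (3,2)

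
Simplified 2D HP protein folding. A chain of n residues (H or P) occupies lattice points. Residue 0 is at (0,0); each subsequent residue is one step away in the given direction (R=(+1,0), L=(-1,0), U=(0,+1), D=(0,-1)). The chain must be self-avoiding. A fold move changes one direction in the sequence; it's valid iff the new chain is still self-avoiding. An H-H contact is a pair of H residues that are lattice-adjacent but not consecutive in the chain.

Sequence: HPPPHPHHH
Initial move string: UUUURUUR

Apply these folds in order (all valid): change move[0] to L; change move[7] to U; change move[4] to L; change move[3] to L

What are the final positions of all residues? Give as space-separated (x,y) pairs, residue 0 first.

Answer: (0,0) (-1,0) (-1,1) (-1,2) (-2,2) (-3,2) (-3,3) (-3,4) (-3,5)

Derivation:
Initial moves: UUUURUUR
Fold: move[0]->L => LUUURUUR (positions: [(0, 0), (-1, 0), (-1, 1), (-1, 2), (-1, 3), (0, 3), (0, 4), (0, 5), (1, 5)])
Fold: move[7]->U => LUUURUUU (positions: [(0, 0), (-1, 0), (-1, 1), (-1, 2), (-1, 3), (0, 3), (0, 4), (0, 5), (0, 6)])
Fold: move[4]->L => LUUULUUU (positions: [(0, 0), (-1, 0), (-1, 1), (-1, 2), (-1, 3), (-2, 3), (-2, 4), (-2, 5), (-2, 6)])
Fold: move[3]->L => LUULLUUU (positions: [(0, 0), (-1, 0), (-1, 1), (-1, 2), (-2, 2), (-3, 2), (-3, 3), (-3, 4), (-3, 5)])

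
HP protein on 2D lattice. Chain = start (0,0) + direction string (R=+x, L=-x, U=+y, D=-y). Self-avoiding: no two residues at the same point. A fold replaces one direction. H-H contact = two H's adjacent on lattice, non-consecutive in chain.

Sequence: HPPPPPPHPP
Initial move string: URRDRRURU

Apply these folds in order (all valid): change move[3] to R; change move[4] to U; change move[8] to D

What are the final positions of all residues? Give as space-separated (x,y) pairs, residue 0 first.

Answer: (0,0) (0,1) (1,1) (2,1) (3,1) (3,2) (4,2) (4,3) (5,3) (5,2)

Derivation:
Initial moves: URRDRRURU
Fold: move[3]->R => URRRRRURU (positions: [(0, 0), (0, 1), (1, 1), (2, 1), (3, 1), (4, 1), (5, 1), (5, 2), (6, 2), (6, 3)])
Fold: move[4]->U => URRRURURU (positions: [(0, 0), (0, 1), (1, 1), (2, 1), (3, 1), (3, 2), (4, 2), (4, 3), (5, 3), (5, 4)])
Fold: move[8]->D => URRRURURD (positions: [(0, 0), (0, 1), (1, 1), (2, 1), (3, 1), (3, 2), (4, 2), (4, 3), (5, 3), (5, 2)])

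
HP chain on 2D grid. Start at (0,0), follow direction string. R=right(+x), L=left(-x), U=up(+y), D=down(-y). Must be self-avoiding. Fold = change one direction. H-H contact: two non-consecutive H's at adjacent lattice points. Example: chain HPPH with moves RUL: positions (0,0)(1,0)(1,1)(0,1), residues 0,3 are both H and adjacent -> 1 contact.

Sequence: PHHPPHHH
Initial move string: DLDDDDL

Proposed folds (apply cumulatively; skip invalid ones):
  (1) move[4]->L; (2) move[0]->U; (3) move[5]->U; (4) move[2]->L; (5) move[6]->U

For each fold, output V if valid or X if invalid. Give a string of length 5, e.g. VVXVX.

Answer: VVVVV

Derivation:
Initial: DLDDDDL -> [(0, 0), (0, -1), (-1, -1), (-1, -2), (-1, -3), (-1, -4), (-1, -5), (-2, -5)]
Fold 1: move[4]->L => DLDDLDL VALID
Fold 2: move[0]->U => ULDDLDL VALID
Fold 3: move[5]->U => ULDDLUL VALID
Fold 4: move[2]->L => ULLDLUL VALID
Fold 5: move[6]->U => ULLDLUU VALID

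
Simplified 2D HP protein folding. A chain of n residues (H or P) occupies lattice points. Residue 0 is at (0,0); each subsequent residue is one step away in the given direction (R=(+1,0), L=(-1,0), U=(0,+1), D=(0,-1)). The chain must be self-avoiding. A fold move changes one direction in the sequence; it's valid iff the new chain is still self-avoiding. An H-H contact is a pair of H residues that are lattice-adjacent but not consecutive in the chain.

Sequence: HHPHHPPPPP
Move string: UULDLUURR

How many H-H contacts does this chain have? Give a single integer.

Positions: [(0, 0), (0, 1), (0, 2), (-1, 2), (-1, 1), (-2, 1), (-2, 2), (-2, 3), (-1, 3), (0, 3)]
H-H contact: residue 1 @(0,1) - residue 4 @(-1, 1)

Answer: 1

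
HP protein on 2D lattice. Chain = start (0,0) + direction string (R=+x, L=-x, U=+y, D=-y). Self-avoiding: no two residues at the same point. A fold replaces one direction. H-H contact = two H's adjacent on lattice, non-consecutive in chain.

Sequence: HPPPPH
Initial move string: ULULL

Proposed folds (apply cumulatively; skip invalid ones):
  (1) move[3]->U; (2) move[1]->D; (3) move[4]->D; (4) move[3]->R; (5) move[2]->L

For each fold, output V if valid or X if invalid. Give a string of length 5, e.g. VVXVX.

Initial: ULULL -> [(0, 0), (0, 1), (-1, 1), (-1, 2), (-2, 2), (-3, 2)]
Fold 1: move[3]->U => ULUUL VALID
Fold 2: move[1]->D => UDUUL INVALID (collision), skipped
Fold 3: move[4]->D => ULUUD INVALID (collision), skipped
Fold 4: move[3]->R => ULURL INVALID (collision), skipped
Fold 5: move[2]->L => ULLUL VALID

Answer: VXXXV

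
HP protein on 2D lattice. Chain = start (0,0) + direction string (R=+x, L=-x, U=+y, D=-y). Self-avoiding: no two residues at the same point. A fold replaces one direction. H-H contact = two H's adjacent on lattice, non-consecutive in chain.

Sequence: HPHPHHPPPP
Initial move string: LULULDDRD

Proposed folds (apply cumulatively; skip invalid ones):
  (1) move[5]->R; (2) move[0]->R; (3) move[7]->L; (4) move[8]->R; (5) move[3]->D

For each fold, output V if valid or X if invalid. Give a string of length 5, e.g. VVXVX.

Initial: LULULDDRD -> [(0, 0), (-1, 0), (-1, 1), (-2, 1), (-2, 2), (-3, 2), (-3, 1), (-3, 0), (-2, 0), (-2, -1)]
Fold 1: move[5]->R => LULULRDRD INVALID (collision), skipped
Fold 2: move[0]->R => RULULDDRD INVALID (collision), skipped
Fold 3: move[7]->L => LULULDDLD VALID
Fold 4: move[8]->R => LULULDDLR INVALID (collision), skipped
Fold 5: move[3]->D => LULDLDDLD VALID

Answer: XXVXV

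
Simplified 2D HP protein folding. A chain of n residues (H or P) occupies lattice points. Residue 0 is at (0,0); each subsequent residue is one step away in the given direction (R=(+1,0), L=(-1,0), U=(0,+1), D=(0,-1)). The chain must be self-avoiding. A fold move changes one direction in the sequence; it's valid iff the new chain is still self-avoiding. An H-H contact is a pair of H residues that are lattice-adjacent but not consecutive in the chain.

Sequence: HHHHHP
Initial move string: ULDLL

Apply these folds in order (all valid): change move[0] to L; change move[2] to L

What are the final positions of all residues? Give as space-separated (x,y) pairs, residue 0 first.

Initial moves: ULDLL
Fold: move[0]->L => LLDLL (positions: [(0, 0), (-1, 0), (-2, 0), (-2, -1), (-3, -1), (-4, -1)])
Fold: move[2]->L => LLLLL (positions: [(0, 0), (-1, 0), (-2, 0), (-3, 0), (-4, 0), (-5, 0)])

Answer: (0,0) (-1,0) (-2,0) (-3,0) (-4,0) (-5,0)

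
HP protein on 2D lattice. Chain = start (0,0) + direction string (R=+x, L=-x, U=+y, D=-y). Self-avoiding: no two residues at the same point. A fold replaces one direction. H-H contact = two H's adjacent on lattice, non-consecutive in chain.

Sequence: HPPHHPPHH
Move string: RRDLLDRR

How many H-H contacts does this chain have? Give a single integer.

Answer: 2

Derivation:
Positions: [(0, 0), (1, 0), (2, 0), (2, -1), (1, -1), (0, -1), (0, -2), (1, -2), (2, -2)]
H-H contact: residue 3 @(2,-1) - residue 8 @(2, -2)
H-H contact: residue 4 @(1,-1) - residue 7 @(1, -2)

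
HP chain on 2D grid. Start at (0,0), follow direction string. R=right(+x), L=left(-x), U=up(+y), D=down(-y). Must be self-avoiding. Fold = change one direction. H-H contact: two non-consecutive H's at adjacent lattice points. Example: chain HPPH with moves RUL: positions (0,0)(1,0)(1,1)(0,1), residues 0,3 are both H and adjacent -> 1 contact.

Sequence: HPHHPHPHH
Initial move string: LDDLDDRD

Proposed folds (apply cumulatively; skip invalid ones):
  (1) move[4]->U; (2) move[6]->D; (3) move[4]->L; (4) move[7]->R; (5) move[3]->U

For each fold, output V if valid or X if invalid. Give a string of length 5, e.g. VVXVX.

Answer: XVVVX

Derivation:
Initial: LDDLDDRD -> [(0, 0), (-1, 0), (-1, -1), (-1, -2), (-2, -2), (-2, -3), (-2, -4), (-1, -4), (-1, -5)]
Fold 1: move[4]->U => LDDLUDRD INVALID (collision), skipped
Fold 2: move[6]->D => LDDLDDDD VALID
Fold 3: move[4]->L => LDDLLDDD VALID
Fold 4: move[7]->R => LDDLLDDR VALID
Fold 5: move[3]->U => LDDULDDR INVALID (collision), skipped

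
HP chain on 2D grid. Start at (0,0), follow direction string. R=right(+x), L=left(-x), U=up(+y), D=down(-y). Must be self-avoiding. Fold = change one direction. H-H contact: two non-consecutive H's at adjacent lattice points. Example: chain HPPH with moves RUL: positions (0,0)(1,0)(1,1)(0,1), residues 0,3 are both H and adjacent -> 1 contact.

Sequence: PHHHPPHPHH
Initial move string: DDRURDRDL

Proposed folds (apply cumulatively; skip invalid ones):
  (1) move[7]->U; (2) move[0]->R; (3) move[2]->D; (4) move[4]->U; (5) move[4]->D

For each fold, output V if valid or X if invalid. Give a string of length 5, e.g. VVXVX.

Answer: XVXXX

Derivation:
Initial: DDRURDRDL -> [(0, 0), (0, -1), (0, -2), (1, -2), (1, -1), (2, -1), (2, -2), (3, -2), (3, -3), (2, -3)]
Fold 1: move[7]->U => DDRURDRUL INVALID (collision), skipped
Fold 2: move[0]->R => RDRURDRDL VALID
Fold 3: move[2]->D => RDDURDRDL INVALID (collision), skipped
Fold 4: move[4]->U => RDRUUDRDL INVALID (collision), skipped
Fold 5: move[4]->D => RDRUDDRDL INVALID (collision), skipped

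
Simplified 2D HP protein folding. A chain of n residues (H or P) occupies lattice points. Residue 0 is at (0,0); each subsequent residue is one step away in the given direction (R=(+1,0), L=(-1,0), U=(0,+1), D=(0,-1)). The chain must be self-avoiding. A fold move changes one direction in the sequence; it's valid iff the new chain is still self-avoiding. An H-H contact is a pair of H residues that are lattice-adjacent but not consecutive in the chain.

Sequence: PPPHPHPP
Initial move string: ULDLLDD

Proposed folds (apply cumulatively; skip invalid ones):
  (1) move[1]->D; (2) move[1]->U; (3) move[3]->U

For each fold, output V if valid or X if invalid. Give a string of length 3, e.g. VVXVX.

Answer: XXX

Derivation:
Initial: ULDLLDD -> [(0, 0), (0, 1), (-1, 1), (-1, 0), (-2, 0), (-3, 0), (-3, -1), (-3, -2)]
Fold 1: move[1]->D => UDDLLDD INVALID (collision), skipped
Fold 2: move[1]->U => UUDLLDD INVALID (collision), skipped
Fold 3: move[3]->U => ULDULDD INVALID (collision), skipped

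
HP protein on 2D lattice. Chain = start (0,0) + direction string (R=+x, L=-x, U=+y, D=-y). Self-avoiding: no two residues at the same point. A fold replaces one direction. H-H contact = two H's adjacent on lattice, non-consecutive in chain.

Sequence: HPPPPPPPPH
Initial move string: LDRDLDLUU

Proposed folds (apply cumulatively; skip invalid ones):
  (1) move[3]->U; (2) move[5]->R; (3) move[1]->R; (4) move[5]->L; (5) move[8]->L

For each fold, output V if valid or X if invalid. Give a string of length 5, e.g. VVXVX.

Answer: XXXVV

Derivation:
Initial: LDRDLDLUU -> [(0, 0), (-1, 0), (-1, -1), (0, -1), (0, -2), (-1, -2), (-1, -3), (-2, -3), (-2, -2), (-2, -1)]
Fold 1: move[3]->U => LDRULDLUU INVALID (collision), skipped
Fold 2: move[5]->R => LDRDLRLUU INVALID (collision), skipped
Fold 3: move[1]->R => LRRDLDLUU INVALID (collision), skipped
Fold 4: move[5]->L => LDRDLLLUU VALID
Fold 5: move[8]->L => LDRDLLLUL VALID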